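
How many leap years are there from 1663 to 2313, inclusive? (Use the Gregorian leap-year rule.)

Multiples of 4 in [1663,2313]: 163.
Of those, multiples of 100: 7 (not leap unless ÷400).
Multiples of 400: 1.
Leap years = 163 − 7 + 1 = 157.

157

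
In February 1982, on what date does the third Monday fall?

February 1, 1982 is a Monday.
The first Monday is therefore February 1 (same day).
The third Monday is 1 + 2×7 = February 15.

February 15, 1982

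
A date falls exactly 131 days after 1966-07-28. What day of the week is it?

Tuesday

Jul 28, 1966 is a Thursday.
131 mod 7 = 5, so 131 days after a Thursday is Thursday + 5 = Tuesday.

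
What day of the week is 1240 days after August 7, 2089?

Monday

Aug 7, 2089 is a Sunday.
1240 mod 7 = 1, so 1240 days after a Sunday is Sunday + 1 = Monday.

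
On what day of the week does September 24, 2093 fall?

January 1, 2093 is a Thursday.
Jan 1, 2093 → Feb 1, 2093: 31 days (January has 31).
Feb 1, 2093 → Mar 1, 2093: 28 days (February has 28).
Mar 1, 2093 → Apr 1, 2093: 31 days (March has 31).
Apr 1, 2093 → May 1, 2093: 30 days (April has 30).
May 1, 2093 → Jun 1, 2093: 31 days (May has 31).
Jun 1, 2093 → Jul 1, 2093: 30 days (June has 30).
Jul 1, 2093 → Aug 1, 2093: 31 days (July has 31).
Aug 1, 2093 → Sep 1, 2093: 31 days (August has 31).
Sep 1, 2093 → Sep 24, 2093: 23 days.
Total: 266 days.
266 mod 7 = 0, so Thursday + 0 = Thursday.

Thursday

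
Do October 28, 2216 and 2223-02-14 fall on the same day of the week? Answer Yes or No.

From Oct 28, 2216 to Feb 14, 2223 is 2300 days.
2300 mod 7 = 4, so they are different weekdays.
(Oct 28, 2216 is a Monday; Feb 14, 2223 is a Friday.)

No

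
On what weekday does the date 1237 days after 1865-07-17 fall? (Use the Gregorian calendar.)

Saturday

First find the weekday of Jul 17, 1865. Doomsday rule: the anchor day for the 1800s is Friday. For year 65: 65÷12 = 5 r 5, and 5÷4 = 1, so 5+5+1 = 11.
Friday + 11 ≡ Tuesday — that's 1865's doomsday.
In July the doomsday date is Jul 11.
Jul 17 is 6 days after Jul 11; 6 mod 7 = 6, so Tuesday + 6 = Monday.
1237 mod 7 = 5, so 1237 days after a Monday is Monday + 5 = Saturday.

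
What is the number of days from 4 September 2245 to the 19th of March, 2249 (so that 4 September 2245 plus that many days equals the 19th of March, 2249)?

1292

Sep 4, 2245 → Sep 4, 2246: 365 days.
Sep 4, 2246 → Sep 4, 2247: 365 days.
Sep 4, 2247 → Sep 4, 2248: 366 days (Feb 29, 2248 is in that span).
Sep 4, 2248 → Oct 4, 2248: 30 days (September has 30).
Oct 4, 2248 → Nov 4, 2248: 31 days (October has 31).
Nov 4, 2248 → Dec 4, 2248: 30 days (November has 30).
Dec 4, 2248 → Jan 4, 2249: 31 days (December has 31).
Jan 4, 2249 → Feb 4, 2249: 31 days (January has 31).
Feb 4, 2249 → Mar 4, 2249: 28 days (February has 28).
Mar 4, 2249 → Mar 19, 2249: 15 days.
Total: 1292 days.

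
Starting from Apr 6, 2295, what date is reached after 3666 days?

April 20, 2305

+366 (one year; includes Feb 29, 2296) → Apr 6, 2296 (3300 left).
+365 (one year) → Apr 6, 2297 (2935 left).
+365 (one year) → Apr 6, 2298 (2570 left).
+365 (one year) → Apr 6, 2299 (2205 left).
+365 (one year) → Apr 6, 2300 (1840 left).
+365 (one year) → Apr 6, 2301 (1475 left).
+365 (one year) → Apr 6, 2302 (1110 left).
+365 (one year) → Apr 6, 2303 (745 left).
+366 (one year; includes Feb 29, 2304) → Apr 6, 2304 (379 left).
Apr has 30 days: +25 → May 1, 2304 (354 left).
May has 31 days: +31 → Jun 1, 2304 (323 left).
Jun has 30 days: +30 → Jul 1, 2304 (293 left).
Jul has 31 days: +31 → Aug 1, 2304 (262 left).
Aug has 31 days: +31 → Sep 1, 2304 (231 left).
Sep has 30 days: +30 → Oct 1, 2304 (201 left).
Oct has 31 days: +31 → Nov 1, 2304 (170 left).
Nov has 30 days: +30 → Dec 1, 2304 (140 left).
Dec has 31 days: +31 → Jan 1, 2305 (109 left).
Jan has 31 days: +31 → Feb 1, 2305 (78 left).
Feb has 28 days: +28 → Mar 1, 2305 (50 left).
Mar has 31 days: +31 → Apr 1, 2305 (19 left).
+19 → Apr 20, 2305.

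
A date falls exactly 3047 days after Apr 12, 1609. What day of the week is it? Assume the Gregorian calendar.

First find the weekday of Apr 12, 1609. Doomsday rule: the anchor day for the 1600s is Tuesday. For year 09: 9÷12 = 0 r 9, and 9÷4 = 2, so 0+9+2 = 11.
Tuesday + 11 ≡ Saturday — that's 1609's doomsday.
In April the doomsday date is Apr 4.
Apr 12 is 8 days after Apr 4; 8 mod 7 = 1, so Saturday + 1 = Sunday.
3047 mod 7 = 2, so 3047 days after a Sunday is Sunday + 2 = Tuesday.

Tuesday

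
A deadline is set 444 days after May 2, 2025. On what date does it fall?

July 20, 2026

+365 (one year) → May 2, 2026 (79 left).
May has 31 days: +30 → Jun 1, 2026 (49 left).
Jun has 30 days: +30 → Jul 1, 2026 (19 left).
+19 → Jul 20, 2026.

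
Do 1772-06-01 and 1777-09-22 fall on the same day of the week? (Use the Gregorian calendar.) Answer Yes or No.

From Jun 1, 1772 to Sep 22, 1777 is 1939 days.
1939 mod 7 = 0, so they are the same weekday.
(Jun 1, 1772 is a Monday; Sep 22, 1777 is a Monday.)

Yes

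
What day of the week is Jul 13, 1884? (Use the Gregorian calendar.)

Sunday

Doomsday rule: the anchor day for the 1800s is Friday. For year 84: 84÷12 = 7 r 0, and 0÷4 = 0, so 7+0+0 = 7.
Friday + 7 ≡ Friday — that's 1884's doomsday.
In July the doomsday date is Jul 11.
Jul 13 is 2 days after Jul 11; 2 mod 7 = 2, so Friday + 2 = Sunday.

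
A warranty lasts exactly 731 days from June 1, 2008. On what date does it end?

June 2, 2010

+365 (one year) → Jun 1, 2009 (366 left).
Jun has 30 days: +30 → Jul 1, 2009 (336 left).
Jul has 31 days: +31 → Aug 1, 2009 (305 left).
Aug has 31 days: +31 → Sep 1, 2009 (274 left).
Sep has 30 days: +30 → Oct 1, 2009 (244 left).
Oct has 31 days: +31 → Nov 1, 2009 (213 left).
Nov has 30 days: +30 → Dec 1, 2009 (183 left).
Dec has 31 days: +31 → Jan 1, 2010 (152 left).
Jan has 31 days: +31 → Feb 1, 2010 (121 left).
Feb has 28 days: +28 → Mar 1, 2010 (93 left).
Mar has 31 days: +31 → Apr 1, 2010 (62 left).
Apr has 30 days: +30 → May 1, 2010 (32 left).
May has 31 days: +31 → Jun 1, 2010 (1 left).
+1 → Jun 2, 2010.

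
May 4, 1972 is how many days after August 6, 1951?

Aug 6, 1951 → Aug 6, 1952: 366 days (Feb 29, 1952 is in that span).
Aug 6, 1952 → Aug 6, 1953: 365 days.
Aug 6, 1953 → Aug 6, 1954: 365 days.
Aug 6, 1954 → Aug 6, 1955: 365 days.
Aug 6, 1955 → Aug 6, 1956: 366 days (Feb 29, 1956 is in that span).
Aug 6, 1956 → Aug 6, 1957: 365 days.
Aug 6, 1957 → Aug 6, 1958: 365 days.
Aug 6, 1958 → Aug 6, 1959: 365 days.
Aug 6, 1959 → Aug 6, 1960: 366 days (Feb 29, 1960 is in that span).
Aug 6, 1960 → Aug 6, 1961: 365 days.
Aug 6, 1961 → Aug 6, 1962: 365 days.
Aug 6, 1962 → Aug 6, 1963: 365 days.
Aug 6, 1963 → Aug 6, 1964: 366 days (Feb 29, 1964 is in that span).
Aug 6, 1964 → Aug 6, 1965: 365 days.
Aug 6, 1965 → Aug 6, 1966: 365 days.
Aug 6, 1966 → Aug 6, 1967: 365 days.
Aug 6, 1967 → Aug 6, 1968: 366 days (Feb 29, 1968 is in that span).
Aug 6, 1968 → Aug 6, 1969: 365 days.
Aug 6, 1969 → Aug 6, 1970: 365 days.
Aug 6, 1970 → Aug 6, 1971: 365 days.
Aug 6, 1971 → Sep 6, 1971: 31 days (August has 31).
Sep 6, 1971 → Oct 6, 1971: 30 days (September has 30).
Oct 6, 1971 → Nov 6, 1971: 31 days (October has 31).
Nov 6, 1971 → Dec 6, 1971: 30 days (November has 30).
Dec 6, 1971 → Jan 6, 1972: 31 days (December has 31).
Jan 6, 1972 → Feb 6, 1972: 31 days (January has 31).
Feb 6, 1972 → Mar 6, 1972: 29 days (February has 29).
Mar 6, 1972 → Apr 6, 1972: 31 days (March has 31).
Apr 6, 1972 → May 4, 1972: 28 days.
Total: 7577 days.

7577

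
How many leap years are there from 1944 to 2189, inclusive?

Multiples of 4 in [1944,2189]: 62.
Of those, multiples of 100: 2 (not leap unless ÷400).
Multiples of 400: 1.
Leap years = 62 − 2 + 1 = 61.

61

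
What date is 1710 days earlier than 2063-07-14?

−365 (one year) → Jul 14, 2062 (1345 left).
−365 (one year) → Jul 14, 2061 (980 left).
−365 (one year) → Jul 14, 2060 (615 left).
−366 (one year; includes Feb 29, 2060) → Jul 14, 2059 (249 left).
−14 → Jun 30, 2059 (end of Jun, 30 days; 235 left).
−30 → May 31, 2059 (end of May, 31 days; 205 left).
−31 → Apr 30, 2059 (end of Apr, 30 days; 174 left).
−30 → Mar 31, 2059 (end of Mar, 31 days; 144 left).
−31 → Feb 28, 2059 (end of Feb, 28 days; 113 left).
−28 → Jan 31, 2059 (end of Jan, 31 days; 85 left).
−31 → Dec 31, 2058 (end of Dec, 31 days; 54 left).
−31 → Nov 30, 2058 (end of Nov, 30 days; 23 left).
−23 → Nov 7, 2058.

November 7, 2058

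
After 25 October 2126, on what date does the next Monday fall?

October 28, 2126

Oct 25, 2126 is a Friday.
From Friday to the next Monday is 3 days.
Oct 25, 2126 + 3 = Oct 28, 2126.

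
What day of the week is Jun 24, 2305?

Saturday

Doomsday rule: the anchor day for the 2300s is Wednesday. For year 05: 5÷12 = 0 r 5, and 5÷4 = 1, so 0+5+1 = 6.
Wednesday + 6 ≡ Tuesday — that's 2305's doomsday.
In June the doomsday date is Jun 6.
Jun 24 is 18 days after Jun 6; 18 mod 7 = 4, so Tuesday + 4 = Saturday.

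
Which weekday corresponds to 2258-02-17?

Wednesday

Doomsday rule: the anchor day for the 2200s is Friday. For year 58: 58÷12 = 4 r 10, and 10÷4 = 2, so 4+10+2 = 16.
Friday + 16 ≡ Sunday — that's 2258's doomsday.
In February the doomsday date is Feb 28 (2258 is not a leap year).
Feb 17 is 11 days before Feb 28; 11 mod 7 = 4, so Sunday − 4 = Wednesday.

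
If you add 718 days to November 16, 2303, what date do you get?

November 3, 2305

+366 (one year; includes Feb 29, 2304) → Nov 16, 2304 (352 left).
Nov has 30 days: +15 → Dec 1, 2304 (337 left).
Dec has 31 days: +31 → Jan 1, 2305 (306 left).
Jan has 31 days: +31 → Feb 1, 2305 (275 left).
Feb has 28 days: +28 → Mar 1, 2305 (247 left).
Mar has 31 days: +31 → Apr 1, 2305 (216 left).
Apr has 30 days: +30 → May 1, 2305 (186 left).
May has 31 days: +31 → Jun 1, 2305 (155 left).
Jun has 30 days: +30 → Jul 1, 2305 (125 left).
Jul has 31 days: +31 → Aug 1, 2305 (94 left).
Aug has 31 days: +31 → Sep 1, 2305 (63 left).
Sep has 30 days: +30 → Oct 1, 2305 (33 left).
Oct has 31 days: +31 → Nov 1, 2305 (2 left).
+2 → Nov 3, 2305.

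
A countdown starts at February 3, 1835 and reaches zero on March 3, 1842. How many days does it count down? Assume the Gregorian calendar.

Feb 3, 1835 → Feb 3, 1836: 365 days.
Feb 3, 1836 → Feb 3, 1837: 366 days (Feb 29, 1836 is in that span).
Feb 3, 1837 → Feb 3, 1838: 365 days.
Feb 3, 1838 → Feb 3, 1839: 365 days.
Feb 3, 1839 → Feb 3, 1840: 365 days.
Feb 3, 1840 → Feb 3, 1841: 366 days (Feb 29, 1840 is in that span).
Feb 3, 1841 → Mar 3, 1841: 28 days (February has 28).
Mar 3, 1841 → Apr 3, 1841: 31 days (March has 31).
Apr 3, 1841 → May 3, 1841: 30 days (April has 30).
May 3, 1841 → Jun 3, 1841: 31 days (May has 31).
Jun 3, 1841 → Jul 3, 1841: 30 days (June has 30).
Jul 3, 1841 → Aug 3, 1841: 31 days (July has 31).
Aug 3, 1841 → Sep 3, 1841: 31 days (August has 31).
Sep 3, 1841 → Oct 3, 1841: 30 days (September has 30).
Oct 3, 1841 → Nov 3, 1841: 31 days (October has 31).
Nov 3, 1841 → Dec 3, 1841: 30 days (November has 30).
Dec 3, 1841 → Jan 3, 1842: 31 days (December has 31).
Jan 3, 1842 → Feb 3, 1842: 31 days (January has 31).
Feb 3, 1842 → Mar 3, 1842: 28 days.
Total: 2585 days.

2585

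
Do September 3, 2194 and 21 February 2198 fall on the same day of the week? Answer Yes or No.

Yes

From Sep 3, 2194 to Feb 21, 2198 is 1267 days.
1267 mod 7 = 0, so they are the same weekday.
(Sep 3, 2194 is a Wednesday; Feb 21, 2198 is a Wednesday.)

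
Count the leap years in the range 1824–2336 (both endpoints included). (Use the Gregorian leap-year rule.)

Multiples of 4 in [1824,2336]: 129.
Of those, multiples of 100: 5 (not leap unless ÷400).
Multiples of 400: 1.
Leap years = 129 − 5 + 1 = 125.

125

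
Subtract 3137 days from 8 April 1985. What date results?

−365 (one year) → Apr 8, 1984 (2772 left).
−366 (one year; includes Feb 29, 1984) → Apr 8, 1983 (2406 left).
−365 (one year) → Apr 8, 1982 (2041 left).
−365 (one year) → Apr 8, 1981 (1676 left).
−365 (one year) → Apr 8, 1980 (1311 left).
−366 (one year; includes Feb 29, 1980) → Apr 8, 1979 (945 left).
−365 (one year) → Apr 8, 1978 (580 left).
−365 (one year) → Apr 8, 1977 (215 left).
−8 → Mar 31, 1977 (end of Mar, 31 days; 207 left).
−31 → Feb 28, 1977 (end of Feb, 28 days; 176 left).
−28 → Jan 31, 1977 (end of Jan, 31 days; 148 left).
−31 → Dec 31, 1976 (end of Dec, 31 days; 117 left).
−31 → Nov 30, 1976 (end of Nov, 30 days; 86 left).
−30 → Oct 31, 1976 (end of Oct, 31 days; 56 left).
−31 → Sep 30, 1976 (end of Sep, 30 days; 25 left).
−25 → Sep 5, 1976.

September 5, 1976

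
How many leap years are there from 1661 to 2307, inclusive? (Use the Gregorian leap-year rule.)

Multiples of 4 in [1661,2307]: 161.
Of those, multiples of 100: 7 (not leap unless ÷400).
Multiples of 400: 1.
Leap years = 161 − 7 + 1 = 155.

155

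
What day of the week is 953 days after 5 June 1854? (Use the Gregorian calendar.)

First find the weekday of Jun 5, 1854. Doomsday rule: the anchor day for the 1800s is Friday. For year 54: 54÷12 = 4 r 6, and 6÷4 = 1, so 4+6+1 = 11.
Friday + 11 ≡ Tuesday — that's 1854's doomsday.
In June the doomsday date is Jun 6.
Jun 5 is 1 day before Jun 6; 1 mod 7 = 1, so Tuesday − 1 = Monday.
953 mod 7 = 1, so 953 days after a Monday is Monday + 1 = Tuesday.

Tuesday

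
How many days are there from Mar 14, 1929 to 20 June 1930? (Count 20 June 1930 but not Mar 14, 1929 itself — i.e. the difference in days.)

Mar 14, 1929 → Mar 14, 1930: 365 days.
Mar 14, 1930 → Apr 14, 1930: 31 days (March has 31).
Apr 14, 1930 → May 14, 1930: 30 days (April has 30).
May 14, 1930 → Jun 14, 1930: 31 days (May has 31).
Jun 14, 1930 → Jun 20, 1930: 6 days.
Total: 463 days.

463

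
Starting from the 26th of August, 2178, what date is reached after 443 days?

November 12, 2179

+365 (one year) → Aug 26, 2179 (78 left).
Aug has 31 days: +6 → Sep 1, 2179 (72 left).
Sep has 30 days: +30 → Oct 1, 2179 (42 left).
Oct has 31 days: +31 → Nov 1, 2179 (11 left).
+11 → Nov 12, 2179.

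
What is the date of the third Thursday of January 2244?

January 18, 2244

January 1, 2244 is a Monday.
The first Thursday is therefore January 4 (3 days later).
The third Thursday is 4 + 2×7 = January 18.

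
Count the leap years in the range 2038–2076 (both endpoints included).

10

Multiples of 4 in [2038,2076]: 10.
Of those, multiples of 100: 0 (not leap unless ÷400).
Multiples of 400: 0.
Leap years = 10 − 0 + 0 = 10.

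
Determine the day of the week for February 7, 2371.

Sunday

Doomsday rule: the anchor day for the 2300s is Wednesday. For year 71: 71÷12 = 5 r 11, and 11÷4 = 2, so 5+11+2 = 18.
Wednesday + 18 ≡ Sunday — that's 2371's doomsday.
In February the doomsday date is Feb 28 (2371 is not a leap year).
Feb 7 is 21 days before Feb 28; 21 mod 7 = 0, so Sunday − 0 = Sunday.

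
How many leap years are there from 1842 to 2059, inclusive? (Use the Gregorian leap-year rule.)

53

Multiples of 4 in [1842,2059]: 54.
Of those, multiples of 100: 2 (not leap unless ÷400).
Multiples of 400: 1.
Leap years = 54 − 2 + 1 = 53.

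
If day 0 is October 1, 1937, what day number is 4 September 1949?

4356

Oct 1, 1937 → Oct 1, 1938: 365 days.
Oct 1, 1938 → Oct 1, 1939: 365 days.
Oct 1, 1939 → Oct 1, 1940: 366 days (Feb 29, 1940 is in that span).
Oct 1, 1940 → Oct 1, 1941: 365 days.
Oct 1, 1941 → Oct 1, 1942: 365 days.
Oct 1, 1942 → Oct 1, 1943: 365 days.
Oct 1, 1943 → Oct 1, 1944: 366 days (Feb 29, 1944 is in that span).
Oct 1, 1944 → Oct 1, 1945: 365 days.
Oct 1, 1945 → Oct 1, 1946: 365 days.
Oct 1, 1946 → Oct 1, 1947: 365 days.
Oct 1, 1947 → Oct 1, 1948: 366 days (Feb 29, 1948 is in that span).
Oct 1, 1948 → Nov 1, 1948: 31 days (October has 31).
Nov 1, 1948 → Dec 1, 1948: 30 days (November has 30).
Dec 1, 1948 → Jan 1, 1949: 31 days (December has 31).
Jan 1, 1949 → Feb 1, 1949: 31 days (January has 31).
Feb 1, 1949 → Mar 1, 1949: 28 days (February has 28).
Mar 1, 1949 → Apr 1, 1949: 31 days (March has 31).
Apr 1, 1949 → May 1, 1949: 30 days (April has 30).
May 1, 1949 → Jun 1, 1949: 31 days (May has 31).
Jun 1, 1949 → Jul 1, 1949: 30 days (June has 30).
Jul 1, 1949 → Aug 1, 1949: 31 days (July has 31).
Aug 1, 1949 → Sep 1, 1949: 31 days (August has 31).
Sep 1, 1949 → Sep 4, 1949: 3 days.
Total: 4356 days.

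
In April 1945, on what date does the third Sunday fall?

April 15, 1945

April 1, 1945 is a Sunday.
The first Sunday is therefore April 1 (same day).
The third Sunday is 1 + 2×7 = April 15.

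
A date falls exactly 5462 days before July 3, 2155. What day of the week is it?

Tuesday

Jul 3, 2155 is a Thursday.
5462 mod 7 = 2, so 5462 days before a Thursday is Thursday − 2 = Tuesday.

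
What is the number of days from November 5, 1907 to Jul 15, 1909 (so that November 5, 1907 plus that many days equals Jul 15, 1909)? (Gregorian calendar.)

Nov 5, 1907 → Nov 5, 1908: 366 days (Feb 29, 1908 is in that span).
Nov 5, 1908 → Dec 5, 1908: 30 days (November has 30).
Dec 5, 1908 → Jan 5, 1909: 31 days (December has 31).
Jan 5, 1909 → Feb 5, 1909: 31 days (January has 31).
Feb 5, 1909 → Mar 5, 1909: 28 days (February has 28).
Mar 5, 1909 → Apr 5, 1909: 31 days (March has 31).
Apr 5, 1909 → May 5, 1909: 30 days (April has 30).
May 5, 1909 → Jun 5, 1909: 31 days (May has 31).
Jun 5, 1909 → Jul 5, 1909: 30 days (June has 30).
Jul 5, 1909 → Jul 15, 1909: 10 days.
Total: 618 days.

618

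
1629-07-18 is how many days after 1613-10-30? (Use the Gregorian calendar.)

5740

Oct 30, 1613 → Oct 30, 1614: 365 days.
Oct 30, 1614 → Oct 30, 1615: 365 days.
Oct 30, 1615 → Oct 30, 1616: 366 days (Feb 29, 1616 is in that span).
Oct 30, 1616 → Oct 30, 1617: 365 days.
Oct 30, 1617 → Oct 30, 1618: 365 days.
Oct 30, 1618 → Oct 30, 1619: 365 days.
Oct 30, 1619 → Oct 30, 1620: 366 days (Feb 29, 1620 is in that span).
Oct 30, 1620 → Oct 30, 1621: 365 days.
Oct 30, 1621 → Oct 30, 1622: 365 days.
Oct 30, 1622 → Oct 30, 1623: 365 days.
Oct 30, 1623 → Oct 30, 1624: 366 days (Feb 29, 1624 is in that span).
Oct 30, 1624 → Oct 30, 1625: 365 days.
Oct 30, 1625 → Oct 30, 1626: 365 days.
Oct 30, 1626 → Oct 30, 1627: 365 days.
Oct 30, 1627 → Oct 30, 1628: 366 days (Feb 29, 1628 is in that span).
Oct 30, 1628 → Nov 30, 1628: 31 days (October has 31).
Nov 30, 1628 → Dec 30, 1628: 30 days (November has 30).
Dec 30, 1628 → Jan 30, 1629: 31 days (December has 31).
Jan 30, 1629 → Feb 28, 1629: 29 days (January has 31).
Feb 28, 1629 → Mar 28, 1629: 28 days (February has 28).
Mar 28, 1629 → Apr 28, 1629: 31 days (March has 31).
Apr 28, 1629 → May 28, 1629: 30 days (April has 30).
May 28, 1629 → Jun 28, 1629: 31 days (May has 31).
Jun 28, 1629 → Jul 18, 1629: 20 days.
Total: 5740 days.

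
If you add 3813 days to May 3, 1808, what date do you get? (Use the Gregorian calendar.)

October 11, 1818

+365 (one year) → May 3, 1809 (3448 left).
+365 (one year) → May 3, 1810 (3083 left).
+365 (one year) → May 3, 1811 (2718 left).
+366 (one year; includes Feb 29, 1812) → May 3, 1812 (2352 left).
+365 (one year) → May 3, 1813 (1987 left).
+365 (one year) → May 3, 1814 (1622 left).
+365 (one year) → May 3, 1815 (1257 left).
+366 (one year; includes Feb 29, 1816) → May 3, 1816 (891 left).
+365 (one year) → May 3, 1817 (526 left).
+365 (one year) → May 3, 1818 (161 left).
May has 31 days: +29 → Jun 1, 1818 (132 left).
Jun has 30 days: +30 → Jul 1, 1818 (102 left).
Jul has 31 days: +31 → Aug 1, 1818 (71 left).
Aug has 31 days: +31 → Sep 1, 1818 (40 left).
Sep has 30 days: +30 → Oct 1, 1818 (10 left).
+10 → Oct 11, 1818.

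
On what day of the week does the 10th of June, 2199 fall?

Doomsday rule: the anchor day for the 2100s is Sunday. For year 99: 99÷12 = 8 r 3, and 3÷4 = 0, so 8+3+0 = 11.
Sunday + 11 ≡ Thursday — that's 2199's doomsday.
In June the doomsday date is Jun 6.
Jun 10 is 4 days after Jun 6; 4 mod 7 = 4, so Thursday + 4 = Monday.

Monday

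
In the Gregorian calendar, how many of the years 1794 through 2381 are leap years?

142

Multiples of 4 in [1794,2381]: 147.
Of those, multiples of 100: 6 (not leap unless ÷400).
Multiples of 400: 1.
Leap years = 147 − 6 + 1 = 142.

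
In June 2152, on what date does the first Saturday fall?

June 1, 2152 is a Thursday.
The first Saturday is therefore June 3 (2 days later).

June 3, 2152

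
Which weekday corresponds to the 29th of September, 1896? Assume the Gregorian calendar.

Doomsday rule: the anchor day for the 1800s is Friday. For year 96: 96÷12 = 8 r 0, and 0÷4 = 0, so 8+0+0 = 8.
Friday + 8 ≡ Saturday — that's 1896's doomsday.
In September the doomsday date is Sep 5.
Sep 29 is 24 days after Sep 5; 24 mod 7 = 3, so Saturday + 3 = Tuesday.

Tuesday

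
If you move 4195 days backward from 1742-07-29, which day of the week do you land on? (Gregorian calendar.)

Jul 29, 1742 is a Sunday.
4195 mod 7 = 2, so 4195 days before a Sunday is Sunday − 2 = Friday.

Friday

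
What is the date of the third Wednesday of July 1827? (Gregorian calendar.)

July 1, 1827 is a Sunday.
The first Wednesday is therefore July 4 (3 days later).
The third Wednesday is 4 + 2×7 = July 18.

July 18, 1827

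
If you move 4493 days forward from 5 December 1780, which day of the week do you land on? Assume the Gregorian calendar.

First find the weekday of Dec 5, 1780. Doomsday rule: the anchor day for the 1700s is Sunday. For year 80: 80÷12 = 6 r 8, and 8÷4 = 2, so 6+8+2 = 16.
Sunday + 16 ≡ Tuesday — that's 1780's doomsday.
In December the doomsday date is Dec 12.
Dec 5 is 7 days before Dec 12; 7 mod 7 = 0, so Tuesday − 0 = Tuesday.
4493 mod 7 = 6, so 4493 days after a Tuesday is Tuesday + 6 = Monday.

Monday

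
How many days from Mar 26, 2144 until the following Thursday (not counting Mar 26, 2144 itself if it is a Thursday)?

Mar 26, 2144 is a Thursday.
From Thursday to the next Thursday is 7 days.

7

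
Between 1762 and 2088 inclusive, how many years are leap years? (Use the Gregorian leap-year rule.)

80

Multiples of 4 in [1762,2088]: 82.
Of those, multiples of 100: 3 (not leap unless ÷400).
Multiples of 400: 1.
Leap years = 82 − 3 + 1 = 80.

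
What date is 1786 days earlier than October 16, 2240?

November 26, 2235

−366 (one year; includes Feb 29, 2240) → Oct 16, 2239 (1420 left).
−365 (one year) → Oct 16, 2238 (1055 left).
−365 (one year) → Oct 16, 2237 (690 left).
−365 (one year) → Oct 16, 2236 (325 left).
−16 → Sep 30, 2236 (end of Sep, 30 days; 309 left).
−30 → Aug 31, 2236 (end of Aug, 31 days; 279 left).
−31 → Jul 31, 2236 (end of Jul, 31 days; 248 left).
−31 → Jun 30, 2236 (end of Jun, 30 days; 217 left).
−30 → May 31, 2236 (end of May, 31 days; 187 left).
−31 → Apr 30, 2236 (end of Apr, 30 days; 156 left).
−30 → Mar 31, 2236 (end of Mar, 31 days; 126 left).
−31 → Feb 29, 2236 (end of Feb, 29 days; 95 left).
−29 → Jan 31, 2236 (end of Jan, 31 days; 66 left).
−31 → Dec 31, 2235 (end of Dec, 31 days; 35 left).
−31 → Nov 30, 2235 (end of Nov, 30 days; 4 left).
−4 → Nov 26, 2235.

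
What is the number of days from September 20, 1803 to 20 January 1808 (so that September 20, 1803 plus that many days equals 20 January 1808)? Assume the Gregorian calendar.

Sep 20, 1803 → Sep 20, 1804: 366 days (Feb 29, 1804 is in that span).
Sep 20, 1804 → Sep 20, 1805: 365 days.
Sep 20, 1805 → Sep 20, 1806: 365 days.
Sep 20, 1806 → Sep 20, 1807: 365 days.
Sep 20, 1807 → Oct 20, 1807: 30 days (September has 30).
Oct 20, 1807 → Nov 20, 1807: 31 days (October has 31).
Nov 20, 1807 → Dec 20, 1807: 30 days (November has 30).
Dec 20, 1807 → Jan 20, 1808: 31 days.
Total: 1583 days.

1583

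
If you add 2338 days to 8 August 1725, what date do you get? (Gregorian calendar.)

January 2, 1732

+365 (one year) → Aug 8, 1726 (1973 left).
+365 (one year) → Aug 8, 1727 (1608 left).
+366 (one year; includes Feb 29, 1728) → Aug 8, 1728 (1242 left).
+365 (one year) → Aug 8, 1729 (877 left).
+365 (one year) → Aug 8, 1730 (512 left).
+365 (one year) → Aug 8, 1731 (147 left).
Aug has 31 days: +24 → Sep 1, 1731 (123 left).
Sep has 30 days: +30 → Oct 1, 1731 (93 left).
Oct has 31 days: +31 → Nov 1, 1731 (62 left).
Nov has 30 days: +30 → Dec 1, 1731 (32 left).
Dec has 31 days: +31 → Jan 1, 1732 (1 left).
+1 → Jan 2, 1732.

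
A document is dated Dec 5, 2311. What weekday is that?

Tuesday

Doomsday rule: the anchor day for the 2300s is Wednesday. For year 11: 11÷12 = 0 r 11, and 11÷4 = 2, so 0+11+2 = 13.
Wednesday + 13 ≡ Tuesday — that's 2311's doomsday.
In December the doomsday date is Dec 12.
Dec 5 is 7 days before Dec 12; 7 mod 7 = 0, so Tuesday − 0 = Tuesday.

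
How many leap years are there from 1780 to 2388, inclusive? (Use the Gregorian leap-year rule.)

148

Multiples of 4 in [1780,2388]: 153.
Of those, multiples of 100: 6 (not leap unless ÷400).
Multiples of 400: 1.
Leap years = 153 − 6 + 1 = 148.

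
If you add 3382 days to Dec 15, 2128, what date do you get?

March 20, 2138

+365 (one year) → Dec 15, 2129 (3017 left).
+365 (one year) → Dec 15, 2130 (2652 left).
+365 (one year) → Dec 15, 2131 (2287 left).
+366 (one year; includes Feb 29, 2132) → Dec 15, 2132 (1921 left).
+365 (one year) → Dec 15, 2133 (1556 left).
+365 (one year) → Dec 15, 2134 (1191 left).
+365 (one year) → Dec 15, 2135 (826 left).
+366 (one year; includes Feb 29, 2136) → Dec 15, 2136 (460 left).
+365 (one year) → Dec 15, 2137 (95 left).
Dec has 31 days: +17 → Jan 1, 2138 (78 left).
Jan has 31 days: +31 → Feb 1, 2138 (47 left).
Feb has 28 days: +28 → Mar 1, 2138 (19 left).
+19 → Mar 20, 2138.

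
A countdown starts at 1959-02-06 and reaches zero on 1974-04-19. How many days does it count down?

Feb 6, 1959 → Feb 6, 1960: 365 days.
Feb 6, 1960 → Feb 6, 1961: 366 days (Feb 29, 1960 is in that span).
Feb 6, 1961 → Feb 6, 1962: 365 days.
Feb 6, 1962 → Feb 6, 1963: 365 days.
Feb 6, 1963 → Feb 6, 1964: 365 days.
Feb 6, 1964 → Feb 6, 1965: 366 days (Feb 29, 1964 is in that span).
Feb 6, 1965 → Feb 6, 1966: 365 days.
Feb 6, 1966 → Feb 6, 1967: 365 days.
Feb 6, 1967 → Feb 6, 1968: 365 days.
Feb 6, 1968 → Feb 6, 1969: 366 days (Feb 29, 1968 is in that span).
Feb 6, 1969 → Feb 6, 1970: 365 days.
Feb 6, 1970 → Feb 6, 1971: 365 days.
Feb 6, 1971 → Feb 6, 1972: 365 days.
Feb 6, 1972 → Feb 6, 1973: 366 days (Feb 29, 1972 is in that span).
Feb 6, 1973 → Feb 6, 1974: 365 days.
Feb 6, 1974 → Mar 6, 1974: 28 days (February has 28).
Mar 6, 1974 → Apr 6, 1974: 31 days (March has 31).
Apr 6, 1974 → Apr 19, 1974: 13 days.
Total: 5551 days.

5551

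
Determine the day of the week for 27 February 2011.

Sunday

January 1, 2011 is a Saturday.
Jan 1, 2011 → Feb 1, 2011: 31 days (January has 31).
Feb 1, 2011 → Feb 27, 2011: 26 days.
Total: 57 days.
57 mod 7 = 1, so Saturday + 1 = Sunday.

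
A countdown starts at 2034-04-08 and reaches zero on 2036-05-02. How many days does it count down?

Apr 8, 2034 → Apr 8, 2035: 365 days.
Apr 8, 2035 → May 8, 2035: 30 days (April has 30).
May 8, 2035 → Jun 8, 2035: 31 days (May has 31).
Jun 8, 2035 → Jul 8, 2035: 30 days (June has 30).
Jul 8, 2035 → Aug 8, 2035: 31 days (July has 31).
Aug 8, 2035 → Sep 8, 2035: 31 days (August has 31).
Sep 8, 2035 → Oct 8, 2035: 30 days (September has 30).
Oct 8, 2035 → Nov 8, 2035: 31 days (October has 31).
Nov 8, 2035 → Dec 8, 2035: 30 days (November has 30).
Dec 8, 2035 → Jan 8, 2036: 31 days (December has 31).
Jan 8, 2036 → Feb 8, 2036: 31 days (January has 31).
Feb 8, 2036 → Mar 8, 2036: 29 days (February has 29).
Mar 8, 2036 → Apr 8, 2036: 31 days (March has 31).
Apr 8, 2036 → May 2, 2036: 24 days.
Total: 755 days.

755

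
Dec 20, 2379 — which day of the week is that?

Doomsday rule: the anchor day for the 2300s is Wednesday. For year 79: 79÷12 = 6 r 7, and 7÷4 = 1, so 6+7+1 = 14.
Wednesday + 14 ≡ Wednesday — that's 2379's doomsday.
In December the doomsday date is Dec 12.
Dec 20 is 8 days after Dec 12; 8 mod 7 = 1, so Wednesday + 1 = Thursday.

Thursday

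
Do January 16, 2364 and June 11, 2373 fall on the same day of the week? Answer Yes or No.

From Jan 16, 2364 to Jun 11, 2373 is 3434 days.
3434 mod 7 = 4, so they are different weekdays.
(Jan 16, 2364 is a Thursday; Jun 11, 2373 is a Monday.)

No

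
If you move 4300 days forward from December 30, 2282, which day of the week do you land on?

First find the weekday of Dec 30, 2282. Doomsday rule: the anchor day for the 2200s is Friday. For year 82: 82÷12 = 6 r 10, and 10÷4 = 2, so 6+10+2 = 18.
Friday + 18 ≡ Tuesday — that's 2282's doomsday.
In December the doomsday date is Dec 12.
Dec 30 is 18 days after Dec 12; 18 mod 7 = 4, so Tuesday + 4 = Saturday.
4300 mod 7 = 2, so 4300 days after a Saturday is Saturday + 2 = Monday.

Monday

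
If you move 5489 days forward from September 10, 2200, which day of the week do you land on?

Thursday

First find the weekday of Sep 10, 2200. Doomsday rule: the anchor day for the 2200s is Friday. For year 00: 0÷12 = 0 r 0, and 0÷4 = 0, so 0+0+0 = 0.
Friday + 0 ≡ Friday — that's 2200's doomsday.
In September the doomsday date is Sep 5.
Sep 10 is 5 days after Sep 5; 5 mod 7 = 5, so Friday + 5 = Wednesday.
5489 mod 7 = 1, so 5489 days after a Wednesday is Wednesday + 1 = Thursday.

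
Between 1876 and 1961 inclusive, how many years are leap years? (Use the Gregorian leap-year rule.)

Multiples of 4 in [1876,1961]: 22.
Of those, multiples of 100: 1 (not leap unless ÷400).
Multiples of 400: 0.
Leap years = 22 − 1 + 0 = 21.

21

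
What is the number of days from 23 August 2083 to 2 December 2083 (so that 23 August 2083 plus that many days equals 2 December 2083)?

101

Aug 23, 2083 → Sep 23, 2083: 31 days (August has 31).
Sep 23, 2083 → Oct 23, 2083: 30 days (September has 30).
Oct 23, 2083 → Nov 23, 2083: 31 days (October has 31).
Nov 23, 2083 → Dec 2, 2083: 9 days.
Total: 101 days.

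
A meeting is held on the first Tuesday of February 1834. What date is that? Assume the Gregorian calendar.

February 4, 1834

February 1, 1834 is a Saturday.
The first Tuesday is therefore February 4 (3 days later).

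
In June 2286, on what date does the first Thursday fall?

June 3, 2286

June 1, 2286 is a Tuesday.
The first Thursday is therefore June 3 (2 days later).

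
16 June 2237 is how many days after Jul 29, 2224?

4705

Jul 29, 2224 → Jul 29, 2225: 365 days.
Jul 29, 2225 → Jul 29, 2226: 365 days.
Jul 29, 2226 → Jul 29, 2227: 365 days.
Jul 29, 2227 → Jul 29, 2228: 366 days (Feb 29, 2228 is in that span).
Jul 29, 2228 → Jul 29, 2229: 365 days.
Jul 29, 2229 → Jul 29, 2230: 365 days.
Jul 29, 2230 → Jul 29, 2231: 365 days.
Jul 29, 2231 → Jul 29, 2232: 366 days (Feb 29, 2232 is in that span).
Jul 29, 2232 → Jul 29, 2233: 365 days.
Jul 29, 2233 → Jul 29, 2234: 365 days.
Jul 29, 2234 → Jul 29, 2235: 365 days.
Jul 29, 2235 → Jul 29, 2236: 366 days (Feb 29, 2236 is in that span).
Jul 29, 2236 → Aug 29, 2236: 31 days (July has 31).
Aug 29, 2236 → Sep 29, 2236: 31 days (August has 31).
Sep 29, 2236 → Oct 29, 2236: 30 days (September has 30).
Oct 29, 2236 → Nov 29, 2236: 31 days (October has 31).
Nov 29, 2236 → Dec 29, 2236: 30 days (November has 30).
Dec 29, 2236 → Jan 29, 2237: 31 days (December has 31).
Jan 29, 2237 → Feb 28, 2237: 30 days (January has 31).
Feb 28, 2237 → Mar 28, 2237: 28 days (February has 28).
Mar 28, 2237 → Apr 28, 2237: 31 days (March has 31).
Apr 28, 2237 → May 28, 2237: 30 days (April has 30).
May 28, 2237 → Jun 16, 2237: 19 days.
Total: 4705 days.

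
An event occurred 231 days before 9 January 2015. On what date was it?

May 23, 2014

−9 → Dec 31, 2014 (end of Dec, 31 days; 222 left).
−31 → Nov 30, 2014 (end of Nov, 30 days; 191 left).
−30 → Oct 31, 2014 (end of Oct, 31 days; 161 left).
−31 → Sep 30, 2014 (end of Sep, 30 days; 130 left).
−30 → Aug 31, 2014 (end of Aug, 31 days; 100 left).
−31 → Jul 31, 2014 (end of Jul, 31 days; 69 left).
−31 → Jun 30, 2014 (end of Jun, 30 days; 38 left).
−30 → May 31, 2014 (end of May, 31 days; 8 left).
−8 → May 23, 2014.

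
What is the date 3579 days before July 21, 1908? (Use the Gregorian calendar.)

−366 (one year; includes Feb 29, 1908) → Jul 21, 1907 (3213 left).
−365 (one year) → Jul 21, 1906 (2848 left).
−365 (one year) → Jul 21, 1905 (2483 left).
−365 (one year) → Jul 21, 1904 (2118 left).
−366 (one year; includes Feb 29, 1904) → Jul 21, 1903 (1752 left).
−365 (one year) → Jul 21, 1902 (1387 left).
−365 (one year) → Jul 21, 1901 (1022 left).
−365 (one year) → Jul 21, 1900 (657 left).
−365 (one year) → Jul 21, 1899 (292 left).
−21 → Jun 30, 1899 (end of Jun, 30 days; 271 left).
−30 → May 31, 1899 (end of May, 31 days; 241 left).
−31 → Apr 30, 1899 (end of Apr, 30 days; 210 left).
−30 → Mar 31, 1899 (end of Mar, 31 days; 180 left).
−31 → Feb 28, 1899 (end of Feb, 28 days; 149 left).
−28 → Jan 31, 1899 (end of Jan, 31 days; 121 left).
−31 → Dec 31, 1898 (end of Dec, 31 days; 90 left).
−31 → Nov 30, 1898 (end of Nov, 30 days; 59 left).
−30 → Oct 31, 1898 (end of Oct, 31 days; 29 left).
−29 → Oct 2, 1898.

October 2, 1898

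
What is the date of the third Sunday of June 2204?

June 1, 2204 is a Friday.
The first Sunday is therefore June 3 (2 days later).
The third Sunday is 3 + 2×7 = June 17.

June 17, 2204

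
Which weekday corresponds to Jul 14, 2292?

Doomsday rule: the anchor day for the 2200s is Friday. For year 92: 92÷12 = 7 r 8, and 8÷4 = 2, so 7+8+2 = 17.
Friday + 17 ≡ Monday — that's 2292's doomsday.
In July the doomsday date is Jul 11.
Jul 14 is 3 days after Jul 11; 3 mod 7 = 3, so Monday + 3 = Thursday.

Thursday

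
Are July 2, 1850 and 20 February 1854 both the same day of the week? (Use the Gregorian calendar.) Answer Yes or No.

From Jul 2, 1850 to Feb 20, 1854 is 1329 days.
1329 mod 7 = 6, so they are different weekdays.
(Jul 2, 1850 is a Tuesday; Feb 20, 1854 is a Monday.)

No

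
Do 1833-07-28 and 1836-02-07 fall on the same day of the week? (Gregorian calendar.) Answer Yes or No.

Yes

From Jul 28, 1833 to Feb 7, 1836 is 924 days.
924 mod 7 = 0, so they are the same weekday.
(Jul 28, 1833 is a Sunday; Feb 7, 1836 is a Sunday.)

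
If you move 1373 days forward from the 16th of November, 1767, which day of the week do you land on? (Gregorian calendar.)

Nov 16, 1767 is a Monday.
1373 mod 7 = 1, so 1373 days after a Monday is Monday + 1 = Tuesday.

Tuesday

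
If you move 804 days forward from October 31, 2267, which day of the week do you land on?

First find the weekday of Oct 31, 2267. Doomsday rule: the anchor day for the 2200s is Friday. For year 67: 67÷12 = 5 r 7, and 7÷4 = 1, so 5+7+1 = 13.
Friday + 13 ≡ Thursday — that's 2267's doomsday.
In October the doomsday date is Oct 10.
Oct 31 is 21 days after Oct 10; 21 mod 7 = 0, so Thursday + 0 = Thursday.
804 mod 7 = 6, so 804 days after a Thursday is Thursday + 6 = Wednesday.

Wednesday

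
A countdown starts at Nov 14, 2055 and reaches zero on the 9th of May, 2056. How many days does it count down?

Nov 14, 2055 → Dec 14, 2055: 30 days (November has 30).
Dec 14, 2055 → Jan 14, 2056: 31 days (December has 31).
Jan 14, 2056 → Feb 14, 2056: 31 days (January has 31).
Feb 14, 2056 → Mar 14, 2056: 29 days (February has 29).
Mar 14, 2056 → Apr 14, 2056: 31 days (March has 31).
Apr 14, 2056 → May 9, 2056: 25 days.
Total: 177 days.

177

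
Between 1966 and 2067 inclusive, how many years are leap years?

25

Multiples of 4 in [1966,2067]: 25.
Of those, multiples of 100: 1 (not leap unless ÷400).
Multiples of 400: 1.
Leap years = 25 − 1 + 1 = 25.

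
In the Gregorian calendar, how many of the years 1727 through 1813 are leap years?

Multiples of 4 in [1727,1813]: 22.
Of those, multiples of 100: 1 (not leap unless ÷400).
Multiples of 400: 0.
Leap years = 22 − 1 + 0 = 21.

21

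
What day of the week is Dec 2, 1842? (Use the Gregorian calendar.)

January 1, 1842 is a Saturday.
Jan 1, 1842 → Feb 1, 1842: 31 days (January has 31).
Feb 1, 1842 → Mar 1, 1842: 28 days (February has 28).
Mar 1, 1842 → Apr 1, 1842: 31 days (March has 31).
Apr 1, 1842 → May 1, 1842: 30 days (April has 30).
May 1, 1842 → Jun 1, 1842: 31 days (May has 31).
Jun 1, 1842 → Jul 1, 1842: 30 days (June has 30).
Jul 1, 1842 → Aug 1, 1842: 31 days (July has 31).
Aug 1, 1842 → Sep 1, 1842: 31 days (August has 31).
Sep 1, 1842 → Oct 1, 1842: 30 days (September has 30).
Oct 1, 1842 → Nov 1, 1842: 31 days (October has 31).
Nov 1, 1842 → Dec 1, 1842: 30 days (November has 30).
Dec 1, 1842 → Dec 2, 1842: 1 days.
Total: 335 days.
335 mod 7 = 6, so Saturday + 6 = Friday.

Friday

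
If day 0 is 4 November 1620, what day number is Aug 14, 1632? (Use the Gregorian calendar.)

4301

Nov 4, 1620 → Nov 4, 1621: 365 days.
Nov 4, 1621 → Nov 4, 1622: 365 days.
Nov 4, 1622 → Nov 4, 1623: 365 days.
Nov 4, 1623 → Nov 4, 1624: 366 days (Feb 29, 1624 is in that span).
Nov 4, 1624 → Nov 4, 1625: 365 days.
Nov 4, 1625 → Nov 4, 1626: 365 days.
Nov 4, 1626 → Nov 4, 1627: 365 days.
Nov 4, 1627 → Nov 4, 1628: 366 days (Feb 29, 1628 is in that span).
Nov 4, 1628 → Nov 4, 1629: 365 days.
Nov 4, 1629 → Nov 4, 1630: 365 days.
Nov 4, 1630 → Nov 4, 1631: 365 days.
Nov 4, 1631 → Dec 4, 1631: 30 days (November has 30).
Dec 4, 1631 → Jan 4, 1632: 31 days (December has 31).
Jan 4, 1632 → Feb 4, 1632: 31 days (January has 31).
Feb 4, 1632 → Mar 4, 1632: 29 days (February has 29).
Mar 4, 1632 → Apr 4, 1632: 31 days (March has 31).
Apr 4, 1632 → May 4, 1632: 30 days (April has 30).
May 4, 1632 → Jun 4, 1632: 31 days (May has 31).
Jun 4, 1632 → Jul 4, 1632: 30 days (June has 30).
Jul 4, 1632 → Aug 4, 1632: 31 days (July has 31).
Aug 4, 1632 → Aug 14, 1632: 10 days.
Total: 4301 days.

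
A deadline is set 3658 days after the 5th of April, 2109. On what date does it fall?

+365 (one year) → Apr 5, 2110 (3293 left).
+365 (one year) → Apr 5, 2111 (2928 left).
+366 (one year; includes Feb 29, 2112) → Apr 5, 2112 (2562 left).
+365 (one year) → Apr 5, 2113 (2197 left).
+365 (one year) → Apr 5, 2114 (1832 left).
+365 (one year) → Apr 5, 2115 (1467 left).
+366 (one year; includes Feb 29, 2116) → Apr 5, 2116 (1101 left).
+365 (one year) → Apr 5, 2117 (736 left).
+365 (one year) → Apr 5, 2118 (371 left).
Apr has 30 days: +26 → May 1, 2118 (345 left).
May has 31 days: +31 → Jun 1, 2118 (314 left).
Jun has 30 days: +30 → Jul 1, 2118 (284 left).
Jul has 31 days: +31 → Aug 1, 2118 (253 left).
Aug has 31 days: +31 → Sep 1, 2118 (222 left).
Sep has 30 days: +30 → Oct 1, 2118 (192 left).
Oct has 31 days: +31 → Nov 1, 2118 (161 left).
Nov has 30 days: +30 → Dec 1, 2118 (131 left).
Dec has 31 days: +31 → Jan 1, 2119 (100 left).
Jan has 31 days: +31 → Feb 1, 2119 (69 left).
Feb has 28 days: +28 → Mar 1, 2119 (41 left).
Mar has 31 days: +31 → Apr 1, 2119 (10 left).
+10 → Apr 11, 2119.

April 11, 2119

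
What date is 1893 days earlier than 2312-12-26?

October 21, 2307

−366 (one year; includes Feb 29, 2312) → Dec 26, 2311 (1527 left).
−365 (one year) → Dec 26, 2310 (1162 left).
−365 (one year) → Dec 26, 2309 (797 left).
−365 (one year) → Dec 26, 2308 (432 left).
−366 (one year; includes Feb 29, 2308) → Dec 26, 2307 (66 left).
−26 → Nov 30, 2307 (end of Nov, 30 days; 40 left).
−30 → Oct 31, 2307 (end of Oct, 31 days; 10 left).
−10 → Oct 21, 2307.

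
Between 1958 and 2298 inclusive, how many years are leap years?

Multiples of 4 in [1958,2298]: 85.
Of those, multiples of 100: 3 (not leap unless ÷400).
Multiples of 400: 1.
Leap years = 85 − 3 + 1 = 83.

83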